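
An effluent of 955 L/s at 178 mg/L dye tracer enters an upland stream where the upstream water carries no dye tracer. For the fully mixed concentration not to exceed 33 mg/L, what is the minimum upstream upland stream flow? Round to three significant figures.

Set C_mix = 33: (Q·0 + 955.0·178.0) / (Q + 955.0) = 33
→ Q = 955.0·(178.0 − 33)/(33 − 0) = 4196 L/s.

4200 L/s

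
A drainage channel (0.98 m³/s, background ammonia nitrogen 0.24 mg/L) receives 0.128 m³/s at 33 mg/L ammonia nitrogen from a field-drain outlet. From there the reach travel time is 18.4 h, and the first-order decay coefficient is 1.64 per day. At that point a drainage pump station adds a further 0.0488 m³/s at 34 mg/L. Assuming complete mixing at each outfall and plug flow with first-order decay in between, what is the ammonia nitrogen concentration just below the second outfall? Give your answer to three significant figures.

Mass balance: C = (0.9800·0.2400 + 0.1280·33.00) / 1.108 = 4.459/1.108 = 4.025 mg/L; combined flow 1.108 m³/s.
First-order decay: C = 4.025·exp(−k·t) = 4.025·0.2844 = 1.145 mg/L.
At the second outfall, C = (1.108·1.145 + 0.04880·34.00) / (1.108 + 0.04880) = 2.531 mg/L.

2.53 mg/L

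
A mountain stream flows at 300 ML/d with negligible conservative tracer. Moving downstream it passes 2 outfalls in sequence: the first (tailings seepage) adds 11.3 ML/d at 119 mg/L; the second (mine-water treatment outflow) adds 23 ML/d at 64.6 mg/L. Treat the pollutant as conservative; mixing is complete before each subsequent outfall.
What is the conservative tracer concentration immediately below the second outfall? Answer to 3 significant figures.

Outfall 1: combined Q = 311.3 ML/d; C = (300.0·0 + 11.30·119.0)/311.3 = 4.320 mg/L.
Outfall 2: combined Q = 334.3 ML/d; C = (311.3·4.320 + 23.00·64.60)/334.3 = 8.467 mg/L.

8.47 mg/L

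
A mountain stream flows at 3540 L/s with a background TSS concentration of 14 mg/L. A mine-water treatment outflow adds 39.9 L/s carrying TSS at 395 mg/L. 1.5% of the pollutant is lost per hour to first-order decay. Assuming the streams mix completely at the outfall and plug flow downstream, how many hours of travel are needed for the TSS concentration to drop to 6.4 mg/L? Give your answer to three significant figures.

Flow-weighted average: C = (3540·14.00 + 39.90·395.0) / 3580 = 65320/3580 = 18.25 mg/L.
1.5%/h lost → k = −ln(1 − 0.015) = 0.01511 h⁻¹.
18.25·exp(−k·t) = 6.4 → t = ln(18.25/6.4)/k = 249600 s = 69.32 h.

69.3 h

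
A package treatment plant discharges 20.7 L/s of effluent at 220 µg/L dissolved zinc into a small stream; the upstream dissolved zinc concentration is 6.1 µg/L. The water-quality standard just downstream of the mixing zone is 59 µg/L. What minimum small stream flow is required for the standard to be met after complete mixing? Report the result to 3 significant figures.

63.0 L/s

Set C_mix = 59: (Q·6.100 + 20.70·220.0) / (Q + 20.70) = 59
→ Q = 20.70·(220.0 − 59)/(59 − 6.100) = 63.00 L/s.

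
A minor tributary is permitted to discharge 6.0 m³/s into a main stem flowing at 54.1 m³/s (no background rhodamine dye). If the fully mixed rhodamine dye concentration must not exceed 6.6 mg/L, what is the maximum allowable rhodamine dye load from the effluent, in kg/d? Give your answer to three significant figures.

Mass balance at the limit: 54.10·0 + 6.000·Cₑ = 60.10·6.6 → Cₑ = 66.11 mg/L.
Load = 6.000 m³/s × 66.11 g/m³ × 86 400 s/d = 34270 kg/d.

34300 kg/d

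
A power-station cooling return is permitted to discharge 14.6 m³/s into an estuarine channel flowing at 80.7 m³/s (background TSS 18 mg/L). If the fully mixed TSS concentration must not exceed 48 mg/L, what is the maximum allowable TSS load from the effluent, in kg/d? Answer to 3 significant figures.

Mass balance at the limit: 80.70·18.00 + 14.60·Cₑ = 95.30·48 → Cₑ = 213.8 mg/L.
Load = 14.60 m³/s × 213.8 g/m³ × 86 400 s/d = 269700 kg/d.

270000 kg/d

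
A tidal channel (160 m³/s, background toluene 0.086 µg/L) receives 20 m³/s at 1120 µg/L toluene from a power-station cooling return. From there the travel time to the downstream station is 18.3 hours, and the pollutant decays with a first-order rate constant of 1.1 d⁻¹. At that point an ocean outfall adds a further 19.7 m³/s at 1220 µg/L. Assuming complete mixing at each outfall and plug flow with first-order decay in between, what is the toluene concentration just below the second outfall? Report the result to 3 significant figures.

Conservation of mass: C = (160.0·0.08600 + 20.00·1120) / 180.0 = 22410/180.0 = 124.5 µg/L; combined flow 180.0 m³/s.
Decay over the reach: 124.5·exp(−kt) = 124.5·0.4323 = 53.82 µg/L.
At the second outfall, C = (180.0·53.82 + 19.70·1220) / (180.0 + 19.70) = 168.9 µg/L.

169 µg/L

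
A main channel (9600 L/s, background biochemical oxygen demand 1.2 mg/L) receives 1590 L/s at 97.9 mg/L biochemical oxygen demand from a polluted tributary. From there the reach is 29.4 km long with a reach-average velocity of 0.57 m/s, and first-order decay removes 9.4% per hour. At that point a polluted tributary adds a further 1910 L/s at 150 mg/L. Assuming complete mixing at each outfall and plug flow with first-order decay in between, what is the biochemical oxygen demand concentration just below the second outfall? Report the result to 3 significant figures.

25.0 mg/L

Mixed concentration C = ΣQC/ΣQ = (9600·1.200 + 1590·97.90) / 11190 = 167200/11190 = 14.94 mg/L; combined flow 11190 L/s.
Travel time t = 29.4·1000 / 0.57 = 51580 s = 14.33 h.
9.4%/h lost → k = −ln(1 − 0.094) = 0.09872 h⁻¹.
After decay, C = 14.94 × e^(−kt) = 14.94 × 0.2431 = 3.632 mg/L.
Second outfall: C = (11190·3.632 + 1910·150.0)/13100 = 24.97 mg/L.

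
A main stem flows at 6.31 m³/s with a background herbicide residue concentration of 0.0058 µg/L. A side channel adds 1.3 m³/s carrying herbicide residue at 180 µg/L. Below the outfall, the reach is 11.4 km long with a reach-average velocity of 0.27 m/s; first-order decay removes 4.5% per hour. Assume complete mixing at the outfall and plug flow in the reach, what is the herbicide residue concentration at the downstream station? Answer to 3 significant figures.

17.9 µg/L

After mixing, C = (6.310·0.005800 + 1.300·180.0) / 7.610 = 234.0/7.610 = 30.75 µg/L.
Travel time t = 11.4·1000 / 0.27 = 42220 s = 11.73 h.
4.5%/h lost → k = −ln(1 − 0.045) = 0.04604 h⁻¹.
First-order decay: C = 30.75·exp(−k·t) = 30.75·0.5827 = 17.92 µg/L.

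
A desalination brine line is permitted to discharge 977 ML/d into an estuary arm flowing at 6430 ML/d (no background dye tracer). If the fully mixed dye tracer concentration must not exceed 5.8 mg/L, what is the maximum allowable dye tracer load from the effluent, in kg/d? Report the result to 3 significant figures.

Mass balance at the limit: 6430·0 + 977.0·Cₑ = 7407·5.8 → Cₑ = 43.97 mg/L.
977.0 ML/d = 11.31 m³/s. Load = 11.31 m³/s × 43.97 g/m³ × 86 400 s/d = 42960 kg/d.

43000 kg/d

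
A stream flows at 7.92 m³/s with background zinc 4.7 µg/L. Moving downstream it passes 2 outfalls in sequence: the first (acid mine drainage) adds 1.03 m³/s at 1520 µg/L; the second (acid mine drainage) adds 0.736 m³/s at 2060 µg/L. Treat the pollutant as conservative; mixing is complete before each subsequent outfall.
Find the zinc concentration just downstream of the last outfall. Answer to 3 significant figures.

322 µg/L

Below outfall 1: Q → 8.950 m³/s, C = (7.920·4.700 + 1.030·1520)/8.950 = 179.1 µg/L.
Below outfall 2: Q → 9.686 m³/s, C = (8.950·179.1 + 0.7360·2060)/9.686 = 322.0 µg/L.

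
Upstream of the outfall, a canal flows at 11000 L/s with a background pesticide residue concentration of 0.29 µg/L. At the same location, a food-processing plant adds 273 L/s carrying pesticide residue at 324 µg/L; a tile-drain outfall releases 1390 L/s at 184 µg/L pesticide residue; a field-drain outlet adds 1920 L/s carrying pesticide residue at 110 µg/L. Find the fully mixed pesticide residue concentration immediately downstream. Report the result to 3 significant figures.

Conservation of mass: C = (11000·0.2900 + 273.0·324.0 + 1390·184.0 + 1920·110.0) / 14580 = 558600/14580 = 38.31 µg/L.

38.3 µg/L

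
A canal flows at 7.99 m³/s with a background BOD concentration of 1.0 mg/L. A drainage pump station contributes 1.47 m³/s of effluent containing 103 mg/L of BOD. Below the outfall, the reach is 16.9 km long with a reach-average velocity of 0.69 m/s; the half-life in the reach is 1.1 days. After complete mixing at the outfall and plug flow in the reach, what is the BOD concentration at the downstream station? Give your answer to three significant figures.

14.1 mg/L

Flow-weighted average: C = (7.990·1.000 + 1.470·103.0) / 9.460 = 159.4/9.460 = 16.85 mg/L.
Travel time t = 16.9·1000 / 0.69 = 24490 s = 6.804 h.
Half-life 1.1 d → k = ln 2 / 1.1 = 0.6301 d⁻¹.
First-order decay: C = 16.85·exp(−k·t) = 16.85·0.8364 = 14.09 mg/L.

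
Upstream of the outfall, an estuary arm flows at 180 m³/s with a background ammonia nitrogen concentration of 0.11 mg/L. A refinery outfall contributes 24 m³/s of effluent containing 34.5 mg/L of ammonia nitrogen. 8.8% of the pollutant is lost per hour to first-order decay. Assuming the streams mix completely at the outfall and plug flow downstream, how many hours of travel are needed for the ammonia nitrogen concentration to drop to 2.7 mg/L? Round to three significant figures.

4.68 h

Mass balance: C = (180.0·0.1100 + 24.00·34.50) / 204.0 = 847.8/204.0 = 4.156 mg/L.
8.8%/h lost → k = −ln(1 − 0.088) = 0.09212 h⁻¹.
4.156·exp(−k·t) = 2.7 → t = ln(4.156/2.7)/k = 16850 s = 4.682 h.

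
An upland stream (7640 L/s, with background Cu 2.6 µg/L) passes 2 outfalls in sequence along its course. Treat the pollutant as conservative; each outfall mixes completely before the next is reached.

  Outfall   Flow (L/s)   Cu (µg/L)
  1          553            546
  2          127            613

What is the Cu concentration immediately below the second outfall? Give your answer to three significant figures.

48.0 µg/L

After outfall 1: Q = 7640 + 553.0 = 8193 L/s; C = (7640·2.600 + 553.0·546.0)/8193 = 39.28 µg/L.
After outfall 2: Q = 8193 + 127.0 = 8320 L/s; C = (8193·39.28 + 127.0·613.0)/8320 = 48.04 µg/L.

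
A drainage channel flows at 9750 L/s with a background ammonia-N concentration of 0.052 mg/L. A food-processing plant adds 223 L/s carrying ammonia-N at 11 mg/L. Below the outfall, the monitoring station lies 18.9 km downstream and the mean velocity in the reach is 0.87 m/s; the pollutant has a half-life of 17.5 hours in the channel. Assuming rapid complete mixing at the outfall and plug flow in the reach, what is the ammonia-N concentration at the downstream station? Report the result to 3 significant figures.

After mixing, C = (9750·0.05200 + 223.0·11.00) / 9973 = 2960/9973 = 0.2968 mg/L.
Travel time t = 18.9·1000 / 0.87 = 21720 s = 6.034 h.
Half-life 17.5 h → k = ln 2 / 17.5 = 0.03961 h⁻¹ = 0.9506 d⁻¹.
Decay over the reach: 0.2968·exp(−kt) = 0.2968·0.7874 = 0.2337 mg/L.

0.234 mg/L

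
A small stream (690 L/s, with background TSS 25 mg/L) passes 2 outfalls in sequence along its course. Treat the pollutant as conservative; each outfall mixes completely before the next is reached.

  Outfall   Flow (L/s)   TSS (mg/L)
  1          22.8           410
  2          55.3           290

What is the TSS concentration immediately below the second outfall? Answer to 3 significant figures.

Below outfall 1: Q → 712.8 L/s, C = (690.0·25.00 + 22.80·410.0)/712.8 = 37.31 mg/L.
Below outfall 2: Q → 768.1 L/s, C = (712.8·37.31 + 55.30·290.0)/768.1 = 55.51 mg/L.

55.5 mg/L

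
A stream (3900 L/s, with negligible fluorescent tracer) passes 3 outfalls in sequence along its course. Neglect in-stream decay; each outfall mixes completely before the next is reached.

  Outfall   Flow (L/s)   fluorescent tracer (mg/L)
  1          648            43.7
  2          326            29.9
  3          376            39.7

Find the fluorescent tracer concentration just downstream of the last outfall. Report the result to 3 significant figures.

10.1 mg/L

Below outfall 1: Q → 4548 L/s, C = (3900·0 + 648.0·43.70)/4548 = 6.226 mg/L.
Below outfall 2: Q → 4874 L/s, C = (4548·6.226 + 326.0·29.90)/4874 = 7.810 mg/L.
Below outfall 3: Q → 5250 L/s, C = (4874·7.810 + 376.0·39.70)/5250 = 10.09 mg/L.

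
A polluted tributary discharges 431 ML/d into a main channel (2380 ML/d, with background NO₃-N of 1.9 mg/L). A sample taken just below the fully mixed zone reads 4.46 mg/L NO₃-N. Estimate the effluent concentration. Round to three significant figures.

Mass balance: 2380·1.900 + 431.0·Cₑ = 2811·4.460
→ Cₑ = (2811·4.460 − 2380·1.900) / 431.0 = 18.60 mg/L.

18.6 mg/L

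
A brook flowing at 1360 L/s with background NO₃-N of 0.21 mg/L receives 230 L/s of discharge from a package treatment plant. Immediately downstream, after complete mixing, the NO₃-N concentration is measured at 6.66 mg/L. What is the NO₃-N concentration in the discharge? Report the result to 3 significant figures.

44.8 mg/L

Mass balance: 1360·0.2100 + 230.0·Cₑ = 1590·6.660
→ Cₑ = (1590·6.660 − 1360·0.2100) / 230.0 = 44.80 mg/L.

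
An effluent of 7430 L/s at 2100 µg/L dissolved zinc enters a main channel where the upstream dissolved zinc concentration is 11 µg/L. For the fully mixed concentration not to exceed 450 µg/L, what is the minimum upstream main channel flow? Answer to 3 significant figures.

Set C_mix = 450: (Q·11.00 + 7430·2100) / (Q + 7430) = 450
→ Q = 7430·(2100 − 450)/(450 − 11.00) = 27930 L/s.

27900 L/s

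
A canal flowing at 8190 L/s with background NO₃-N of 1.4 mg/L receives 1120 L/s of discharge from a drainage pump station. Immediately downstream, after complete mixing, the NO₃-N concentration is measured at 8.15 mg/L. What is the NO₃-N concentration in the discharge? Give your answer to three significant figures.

Mass balance: 8190·1.400 + 1120·Cₑ = 9310·8.150
→ Cₑ = (9310·8.150 − 8190·1.400) / 1120 = 57.51 mg/L.

57.5 mg/L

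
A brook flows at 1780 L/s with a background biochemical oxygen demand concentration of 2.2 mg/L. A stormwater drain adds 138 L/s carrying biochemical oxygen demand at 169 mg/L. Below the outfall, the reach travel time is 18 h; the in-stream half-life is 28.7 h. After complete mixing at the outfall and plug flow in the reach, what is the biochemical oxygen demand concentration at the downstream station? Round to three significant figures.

9.19 mg/L

Conservation of mass: C = (1780·2.200 + 138.0·169.0) / 1918 = 27240/1918 = 14.20 mg/L.
Half-life 28.7 h → k = ln 2 / 28.7 = 0.02415 h⁻¹ = 0.5796 d⁻¹.
After decay, C = 14.20 × e^(−kt) = 14.20 × 0.6474 = 9.194 mg/L.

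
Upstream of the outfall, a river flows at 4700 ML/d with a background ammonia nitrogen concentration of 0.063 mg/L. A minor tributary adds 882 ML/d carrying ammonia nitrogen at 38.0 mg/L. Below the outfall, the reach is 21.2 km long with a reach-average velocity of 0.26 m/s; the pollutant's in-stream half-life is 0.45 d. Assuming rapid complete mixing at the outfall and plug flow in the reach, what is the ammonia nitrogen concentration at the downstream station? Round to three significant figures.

1.42 mg/L

After mixing, C = (4700·0.06300 + 882.0·38.00) / 5582 = 33810/5582 = 6.057 mg/L.
Travel time t = 21.2·1000 / 0.26 = 81540 s = 22.65 h.
Half-life 0.45 d → k = ln 2 / 0.45 = 1.540 d⁻¹.
After decay, C = 6.057 × e^(−kt) = 6.057 × 0.2337 = 1.416 mg/L.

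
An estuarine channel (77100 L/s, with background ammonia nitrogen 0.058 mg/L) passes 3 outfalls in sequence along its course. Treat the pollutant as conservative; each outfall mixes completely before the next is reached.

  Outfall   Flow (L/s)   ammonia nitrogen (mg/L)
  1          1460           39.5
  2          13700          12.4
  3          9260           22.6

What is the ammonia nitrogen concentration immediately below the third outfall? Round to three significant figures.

After outfall 1: Q = 77100 + 1460 = 78560 L/s; C = (77100·0.05800 + 1460·39.50)/78560 = 0.7910 mg/L.
After outfall 2: Q = 78560 + 13700 = 92260 L/s; C = (78560·0.7910 + 13700·12.40)/92260 = 2.515 mg/L.
After outfall 3: Q = 92260 + 9260 = 101500 L/s; C = (92260·2.515 + 9260·22.60)/101500 = 4.347 mg/L.

4.35 mg/L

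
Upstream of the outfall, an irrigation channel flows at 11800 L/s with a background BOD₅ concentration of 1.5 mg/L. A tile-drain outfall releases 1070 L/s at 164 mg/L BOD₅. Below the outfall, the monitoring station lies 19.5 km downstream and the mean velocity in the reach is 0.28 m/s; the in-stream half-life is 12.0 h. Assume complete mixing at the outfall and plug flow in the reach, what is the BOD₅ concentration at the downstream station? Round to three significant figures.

After mixing, C = (11800·1.500 + 1070·164.0) / 12870 = 193200/12870 = 15.01 mg/L.
Travel time t = 19.5·1000 / 0.28 = 69640 s = 19.35 h.
Half-life 12.0 h → k = ln 2 / 12.0 = 0.05776 h⁻¹ = 1.386 d⁻¹.
First-order decay: C = 15.01·exp(−k·t) = 15.01·0.3271 = 4.910 mg/L.

4.91 mg/L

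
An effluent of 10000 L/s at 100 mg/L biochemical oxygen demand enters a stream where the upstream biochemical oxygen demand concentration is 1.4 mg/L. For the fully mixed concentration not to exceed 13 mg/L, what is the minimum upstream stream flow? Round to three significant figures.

75000 L/s

Set C_mix = 13: (Q·1.400 + 10000·100.0) / (Q + 10000) = 13
→ Q = 10000·(100.0 − 13)/(13 − 1.400) = 75000 L/s.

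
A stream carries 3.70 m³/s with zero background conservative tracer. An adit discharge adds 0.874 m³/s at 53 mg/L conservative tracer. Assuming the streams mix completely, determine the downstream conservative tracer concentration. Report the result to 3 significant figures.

10.1 mg/L

Mixed concentration C = ΣQC/ΣQ = (3.700·0 + 0.8740·53.00) / 4.574 = 46.32/4.574 = 10.13 mg/L.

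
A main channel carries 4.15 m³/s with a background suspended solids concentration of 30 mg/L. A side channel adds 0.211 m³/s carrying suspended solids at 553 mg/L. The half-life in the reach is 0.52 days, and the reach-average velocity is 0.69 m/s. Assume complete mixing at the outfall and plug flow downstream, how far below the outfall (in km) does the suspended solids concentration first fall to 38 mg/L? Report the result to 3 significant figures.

Conservation of mass: C = (4.150·30.00 + 0.2110·553.0) / 4.361 = 241.2/4.361 = 55.30 mg/L.
Half-life 0.52 d → k = ln 2 / 0.52 = 1.333 d⁻¹.
Set 55.30·exp(−k·t) = 38 → t = ln(55.30/38)/k = 24320 s = 6.757 h.
Distance = v·t = 0.69·24320 = 16780 m = 16.78 km.

16.8 km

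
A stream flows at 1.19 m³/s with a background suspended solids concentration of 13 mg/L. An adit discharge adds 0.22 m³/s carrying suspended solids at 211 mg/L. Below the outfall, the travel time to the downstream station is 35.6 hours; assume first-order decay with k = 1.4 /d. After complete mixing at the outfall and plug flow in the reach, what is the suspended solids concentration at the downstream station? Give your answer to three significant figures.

After mixing, C = (1.190·13.00 + 0.2200·211.0) / 1.410 = 61.89/1.410 = 43.89 mg/L.
Decay over the reach: 43.89·exp(−kt) = 43.89·0.1253 = 5.502 mg/L.

5.50 mg/L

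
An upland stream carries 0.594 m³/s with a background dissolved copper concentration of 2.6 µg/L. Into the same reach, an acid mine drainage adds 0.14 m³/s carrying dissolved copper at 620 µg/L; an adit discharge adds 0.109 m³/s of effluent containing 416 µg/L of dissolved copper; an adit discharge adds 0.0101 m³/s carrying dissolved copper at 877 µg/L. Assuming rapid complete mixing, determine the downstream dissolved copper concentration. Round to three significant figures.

Mixed concentration C = ΣQC/ΣQ = (0.5940·2.600 + 0.1400·620.0 + 0.1090·416.0 + 0.01010·877.0) / 0.8531 = 142.5/0.8531 = 167.1 µg/L.

167 µg/L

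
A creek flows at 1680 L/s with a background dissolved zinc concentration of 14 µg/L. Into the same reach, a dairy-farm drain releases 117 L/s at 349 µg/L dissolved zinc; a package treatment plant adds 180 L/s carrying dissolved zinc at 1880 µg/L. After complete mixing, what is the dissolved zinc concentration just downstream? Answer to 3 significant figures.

204 µg/L

Mixed concentration C = ΣQC/ΣQ = (1680·14.00 + 117.0·349.0 + 180.0·1880) / 1977 = 402800/1977 = 203.7 µg/L.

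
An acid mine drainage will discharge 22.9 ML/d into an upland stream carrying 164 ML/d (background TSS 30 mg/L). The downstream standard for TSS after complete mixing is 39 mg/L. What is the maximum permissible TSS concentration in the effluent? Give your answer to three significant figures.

At the limit, (Qr·Cr + Qe·Cₑ)/(Qr + Qe) = 39:
Cₑ = (186.9·39 − 164.0·30.00) / 22.90 = 103.5 mg/L.

103 mg/L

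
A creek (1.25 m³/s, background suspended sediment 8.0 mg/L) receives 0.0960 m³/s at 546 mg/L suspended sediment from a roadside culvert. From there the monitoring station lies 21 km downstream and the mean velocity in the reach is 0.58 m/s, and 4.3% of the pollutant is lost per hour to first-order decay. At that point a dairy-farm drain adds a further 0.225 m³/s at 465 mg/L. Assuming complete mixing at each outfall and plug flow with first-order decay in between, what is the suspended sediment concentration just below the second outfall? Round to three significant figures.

92.1 mg/L

After mixing, C = (1.250·8.000 + 0.09600·546.0) / 1.346 = 62.42/1.346 = 46.37 mg/L; combined flow 1.346 m³/s.
Travel time t = 21·1000 / 0.58 = 36210 s = 10.06 h.
4.3%/h lost → k = −ln(1 − 0.043) = 0.04395 h⁻¹.
Applying C = C₀e^(−kt): 46.37 × 0.6427 = 29.80 mg/L.
At the second outfall, C = (1.346·29.80 + 0.2250·465.0) / (1.346 + 0.2250) = 92.13 mg/L.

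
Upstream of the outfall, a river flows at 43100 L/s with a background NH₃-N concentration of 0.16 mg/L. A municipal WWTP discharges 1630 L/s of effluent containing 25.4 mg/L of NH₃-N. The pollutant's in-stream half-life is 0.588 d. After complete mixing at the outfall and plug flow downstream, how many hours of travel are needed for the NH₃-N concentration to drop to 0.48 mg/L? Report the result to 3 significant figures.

Conservation of mass: C = (43100·0.1600 + 1630·25.40) / 44730 = 48300/44730 = 1.080 mg/L.
Half-life 0.588 d → k = ln 2 / 0.588 = 1.179 d⁻¹.
1.080·exp(−k·t) = 0.48 → t = ln(1.080/0.48)/k = 59420 s = 16.51 h.

16.5 h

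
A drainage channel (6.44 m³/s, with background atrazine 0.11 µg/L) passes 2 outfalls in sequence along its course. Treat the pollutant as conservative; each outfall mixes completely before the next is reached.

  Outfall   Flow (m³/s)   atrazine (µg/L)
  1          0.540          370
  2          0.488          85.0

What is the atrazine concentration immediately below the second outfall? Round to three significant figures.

32.4 µg/L

After outfall 1: Q = 6.440 + 0.5400 = 6.980 m³/s; C = (6.440·0.1100 + 0.5400·370.0)/6.980 = 28.73 µg/L.
After outfall 2: Q = 6.980 + 0.4880 = 7.468 m³/s; C = (6.980·28.73 + 0.4880·85.00)/7.468 = 32.40 µg/L.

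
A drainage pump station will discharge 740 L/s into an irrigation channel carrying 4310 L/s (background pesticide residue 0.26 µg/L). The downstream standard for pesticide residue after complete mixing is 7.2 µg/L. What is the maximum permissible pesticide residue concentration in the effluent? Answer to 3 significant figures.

At the limit, (Qr·Cr + Qe·Cₑ)/(Qr + Qe) = 7.2:
Cₑ = (5050·7.2 − 4310·0.2600) / 740.0 = 47.62 µg/L.

47.6 µg/L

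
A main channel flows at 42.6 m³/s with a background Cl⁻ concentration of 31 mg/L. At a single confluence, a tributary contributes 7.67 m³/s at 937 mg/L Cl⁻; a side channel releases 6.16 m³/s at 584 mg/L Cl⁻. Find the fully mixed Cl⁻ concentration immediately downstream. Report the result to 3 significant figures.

215 mg/L

Flow-weighted average: C = (42.60·31.00 + 7.670·937.0 + 6.160·584.0) / 56.43 = 12100/56.43 = 214.5 mg/L.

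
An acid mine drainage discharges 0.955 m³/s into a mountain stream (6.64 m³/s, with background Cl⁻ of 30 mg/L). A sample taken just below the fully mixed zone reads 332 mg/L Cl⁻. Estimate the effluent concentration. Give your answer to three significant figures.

2430 mg/L

Mass balance: 6.640·30.00 + 0.9550·Cₑ = 7.595·332.0
→ Cₑ = (7.595·332.0 − 6.640·30.00) / 0.9550 = 2432 mg/L.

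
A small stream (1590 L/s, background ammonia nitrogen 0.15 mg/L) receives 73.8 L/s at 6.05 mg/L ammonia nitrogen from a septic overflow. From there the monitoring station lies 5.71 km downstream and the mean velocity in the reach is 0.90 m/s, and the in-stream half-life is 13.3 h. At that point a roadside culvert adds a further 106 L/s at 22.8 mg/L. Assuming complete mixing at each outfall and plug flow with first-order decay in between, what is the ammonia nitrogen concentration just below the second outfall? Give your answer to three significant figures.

1.72 mg/L

Mass balance: C = (1590·0.1500 + 73.80·6.050) / 1664 = 685.0/1664 = 0.4117 mg/L; combined flow 1664 L/s.
Travel time t = 5.71·1000 / 0.90 = 6344 s = 1.762 h.
Half-life 13.3 h → k = ln 2 / 13.3 = 0.05212 h⁻¹ = 1.251 d⁻¹.
Applying C = C₀e^(−kt): 0.4117 × 0.9122 = 0.3756 mg/L.
At the second outfall, C = (1664·0.3756 + 106.0·22.80) / (1664 + 106.0) = 1.719 mg/L.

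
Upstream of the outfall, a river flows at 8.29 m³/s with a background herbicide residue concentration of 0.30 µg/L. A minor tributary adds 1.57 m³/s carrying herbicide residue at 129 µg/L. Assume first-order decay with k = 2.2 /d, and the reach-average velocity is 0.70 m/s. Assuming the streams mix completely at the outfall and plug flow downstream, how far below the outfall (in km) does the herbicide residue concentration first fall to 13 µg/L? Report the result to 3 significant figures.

12.9 km

Flow-weighted average: C = (8.290·0.3000 + 1.570·129.0) / 9.860 = 205.0/9.860 = 20.79 µg/L.
Set 20.79·exp(−k·t) = 13 → t = ln(20.79/13)/k = 18440 s = 5.124 h.
Distance = v·t = 0.70·18440 = 12910 m = 12.91 km.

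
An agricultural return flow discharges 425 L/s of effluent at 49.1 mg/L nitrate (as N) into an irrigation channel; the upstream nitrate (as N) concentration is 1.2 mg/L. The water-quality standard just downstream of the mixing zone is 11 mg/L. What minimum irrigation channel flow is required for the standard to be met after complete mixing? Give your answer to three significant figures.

Set C_mix = 11: (Q·1.200 + 425.0·49.10) / (Q + 425.0) = 11
→ Q = 425.0·(49.10 − 11)/(11 − 1.200) = 1652 L/s.

1650 L/s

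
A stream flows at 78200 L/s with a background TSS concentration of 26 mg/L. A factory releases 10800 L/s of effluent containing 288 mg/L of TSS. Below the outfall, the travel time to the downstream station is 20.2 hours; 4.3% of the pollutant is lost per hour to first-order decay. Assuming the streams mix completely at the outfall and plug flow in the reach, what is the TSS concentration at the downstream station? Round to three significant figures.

23.8 mg/L

Flow-weighted average: C = (78200·26.00 + 10800·288.0) / 89000 = 5144000/89000 = 57.79 mg/L.
4.3%/h lost → k = −ln(1 − 0.043) = 0.04395 h⁻¹.
Decay over the reach: 57.79·exp(−kt) = 57.79·0.4115 = 23.78 mg/L.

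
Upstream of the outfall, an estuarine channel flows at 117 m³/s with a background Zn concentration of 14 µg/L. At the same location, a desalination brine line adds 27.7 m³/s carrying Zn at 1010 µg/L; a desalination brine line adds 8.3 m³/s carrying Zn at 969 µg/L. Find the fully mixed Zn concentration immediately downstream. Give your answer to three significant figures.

246 µg/L

Mass balance: C = (117.0·14.00 + 27.70·1010 + 8.300·969.0) / 153.0 = 37660/153.0 = 246.1 µg/L.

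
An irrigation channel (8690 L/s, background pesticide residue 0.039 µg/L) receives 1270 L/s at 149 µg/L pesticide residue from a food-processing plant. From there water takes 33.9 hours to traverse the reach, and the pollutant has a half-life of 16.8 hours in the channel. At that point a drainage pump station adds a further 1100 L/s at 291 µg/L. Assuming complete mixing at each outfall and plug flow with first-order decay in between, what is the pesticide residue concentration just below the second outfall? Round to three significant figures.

33.2 µg/L

Conservation of mass: C = (8690·0.03900 + 1270·149.0) / 9960 = 189600/9960 = 19.03 µg/L; combined flow 9960 L/s.
Half-life 16.8 h → k = ln 2 / 16.8 = 0.04126 h⁻¹ = 0.9902 d⁻¹.
Decay over the reach: 19.03·exp(−kt) = 19.03·0.2469 = 4.700 µg/L.
Second outfall: C = (9960·4.700 + 1100·291.0)/11060 = 33.17 µg/L.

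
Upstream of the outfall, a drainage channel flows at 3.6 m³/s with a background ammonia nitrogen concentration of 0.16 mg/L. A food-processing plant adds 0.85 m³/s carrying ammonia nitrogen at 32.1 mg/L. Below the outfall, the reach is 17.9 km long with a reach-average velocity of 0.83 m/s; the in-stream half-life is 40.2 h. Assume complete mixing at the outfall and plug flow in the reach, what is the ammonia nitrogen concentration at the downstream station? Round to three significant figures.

5.65 mg/L

Conservation of mass: C = (3.600·0.1600 + 0.8500·32.10) / 4.450 = 27.86/4.450 = 6.261 mg/L.
Travel time t = 17.9·1000 / 0.83 = 21570 s = 5.991 h.
Half-life 40.2 h → k = ln 2 / 40.2 = 0.01724 h⁻¹ = 0.4138 d⁻¹.
Decay over the reach: 6.261·exp(−kt) = 6.261·0.9019 = 5.646 mg/L.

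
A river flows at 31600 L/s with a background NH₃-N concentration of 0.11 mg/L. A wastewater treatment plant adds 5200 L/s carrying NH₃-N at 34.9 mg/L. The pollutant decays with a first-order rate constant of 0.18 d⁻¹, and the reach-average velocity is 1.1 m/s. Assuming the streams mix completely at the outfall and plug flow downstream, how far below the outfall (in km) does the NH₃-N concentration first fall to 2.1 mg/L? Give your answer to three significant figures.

461 km

Mixed concentration C = ΣQC/ΣQ = (31600·0.1100 + 5200·34.90) / 36800 = 185000/36800 = 5.026 mg/L.
Set 5.026·exp(−k·t) = 2.1 → t = ln(5.026/2.1)/k = 418900 s = 116.4 h.
Distance = v·t = 1.1·418900 = 460800 m = 460.8 km.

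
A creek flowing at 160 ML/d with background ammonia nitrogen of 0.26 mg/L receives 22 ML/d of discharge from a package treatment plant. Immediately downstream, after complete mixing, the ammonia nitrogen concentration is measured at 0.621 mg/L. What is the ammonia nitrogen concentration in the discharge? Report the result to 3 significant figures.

Mass balance: 160.0·0.2600 + 22.00·Cₑ = 182.0·0.6210
→ Cₑ = (182.0·0.6210 − 160.0·0.2600) / 22.00 = 3.246 mg/L.

3.25 mg/L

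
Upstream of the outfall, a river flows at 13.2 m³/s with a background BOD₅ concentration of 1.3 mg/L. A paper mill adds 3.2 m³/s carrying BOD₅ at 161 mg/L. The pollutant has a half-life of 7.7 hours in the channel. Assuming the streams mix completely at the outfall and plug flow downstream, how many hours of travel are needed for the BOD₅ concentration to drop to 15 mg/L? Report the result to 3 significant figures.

Conservation of mass: C = (13.20·1.300 + 3.200·161.0) / 16.40 = 532.4/16.40 = 32.46 mg/L.
Half-life 7.7 h → k = ln 2 / 7.7 = 0.09002 h⁻¹ = 2.160 d⁻¹.
32.46·exp(−k·t) = 15 → t = ln(32.46/15)/k = 30870 s = 8.576 h.

8.58 h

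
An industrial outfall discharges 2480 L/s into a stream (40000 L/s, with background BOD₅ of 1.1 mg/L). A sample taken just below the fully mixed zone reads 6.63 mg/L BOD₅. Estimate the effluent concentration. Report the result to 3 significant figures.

95.8 mg/L

Mass balance: 40000·1.100 + 2480·Cₑ = 42480·6.630
→ Cₑ = (42480·6.630 − 40000·1.100) / 2480 = 95.82 mg/L.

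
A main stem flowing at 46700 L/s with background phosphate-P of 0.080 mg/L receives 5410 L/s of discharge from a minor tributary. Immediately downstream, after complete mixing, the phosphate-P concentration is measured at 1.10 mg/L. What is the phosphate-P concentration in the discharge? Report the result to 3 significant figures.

Mass balance: 46700·0.08000 + 5410·Cₑ = 52110·1.100
→ Cₑ = (52110·1.100 − 46700·0.08000) / 5410 = 9.905 mg/L.

9.90 mg/L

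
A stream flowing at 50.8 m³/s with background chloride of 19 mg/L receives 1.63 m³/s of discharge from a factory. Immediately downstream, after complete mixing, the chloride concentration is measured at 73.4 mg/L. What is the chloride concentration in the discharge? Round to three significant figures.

1770 mg/L

Mass balance: 50.80·19.00 + 1.630·Cₑ = 52.43·73.40
→ Cₑ = (52.43·73.40 − 50.80·19.00) / 1.630 = 1769 mg/L.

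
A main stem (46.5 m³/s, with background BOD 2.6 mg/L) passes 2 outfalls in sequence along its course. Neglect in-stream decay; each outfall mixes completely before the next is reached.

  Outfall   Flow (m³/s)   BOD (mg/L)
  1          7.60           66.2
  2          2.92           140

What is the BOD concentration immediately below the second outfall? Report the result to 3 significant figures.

After outfall 1: Q = 46.50 + 7.600 = 54.10 m³/s; C = (46.50·2.600 + 7.600·66.20)/54.10 = 11.53 mg/L.
After outfall 2: Q = 54.10 + 2.920 = 57.02 m³/s; C = (54.10·11.53 + 2.920·140.0)/57.02 = 18.11 mg/L.

18.1 mg/L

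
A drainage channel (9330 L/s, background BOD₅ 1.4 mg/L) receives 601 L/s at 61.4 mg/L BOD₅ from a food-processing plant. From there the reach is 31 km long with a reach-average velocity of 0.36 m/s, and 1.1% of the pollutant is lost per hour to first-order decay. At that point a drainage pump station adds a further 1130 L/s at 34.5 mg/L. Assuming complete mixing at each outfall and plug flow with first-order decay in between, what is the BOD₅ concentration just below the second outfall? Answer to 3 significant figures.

Flow-weighted average: C = (9330·1.400 + 601.0·61.40) / 9931 = 49960/9931 = 5.031 mg/L; combined flow 9931 L/s.
Travel time t = 31·1000 / 0.36 = 86110 s = 23.92 h.
1.1%/h lost → k = −ln(1 − 0.011) = 0.01106 h⁻¹.
After decay, C = 5.031 × e^(−kt) = 5.031 × 0.7675 = 3.861 mg/L.
At the second outfall, C = (9931·3.861 + 1130·34.50) / (9931 + 1130) = 6.992 mg/L.

6.99 mg/L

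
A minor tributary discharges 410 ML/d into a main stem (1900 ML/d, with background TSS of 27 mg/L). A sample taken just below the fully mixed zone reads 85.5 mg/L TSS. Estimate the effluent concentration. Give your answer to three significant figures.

Mass balance: 1900·27.00 + 410.0·Cₑ = 2310·85.50
→ Cₑ = (2310·85.50 − 1900·27.00) / 410.0 = 356.6 mg/L.

357 mg/L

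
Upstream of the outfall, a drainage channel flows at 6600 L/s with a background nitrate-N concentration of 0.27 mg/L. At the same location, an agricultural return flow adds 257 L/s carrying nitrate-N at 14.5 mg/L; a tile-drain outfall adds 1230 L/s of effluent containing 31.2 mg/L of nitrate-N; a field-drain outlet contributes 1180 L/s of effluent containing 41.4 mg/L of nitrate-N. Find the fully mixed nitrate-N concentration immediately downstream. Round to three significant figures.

Mass balance: C = (6600·0.2700 + 257.0·14.50 + 1230·31.20 + 1180·41.40) / 9267 = 92740/9267 = 10.01 mg/L.

10.0 mg/L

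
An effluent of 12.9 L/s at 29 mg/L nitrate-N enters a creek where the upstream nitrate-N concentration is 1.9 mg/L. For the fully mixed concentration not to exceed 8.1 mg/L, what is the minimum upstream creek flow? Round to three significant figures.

43.5 L/s

Set C_mix = 8.1: (Q·1.900 + 12.90·29.00) / (Q + 12.90) = 8.1
→ Q = 12.90·(29.00 − 8.1)/(8.1 − 1.900) = 43.49 L/s.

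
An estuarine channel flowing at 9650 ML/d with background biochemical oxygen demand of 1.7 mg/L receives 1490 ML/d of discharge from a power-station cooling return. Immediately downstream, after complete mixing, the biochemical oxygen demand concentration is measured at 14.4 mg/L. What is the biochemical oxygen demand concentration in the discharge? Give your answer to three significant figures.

96.7 mg/L

Mass balance: 9650·1.700 + 1490·Cₑ = 11140·14.40
→ Cₑ = (11140·14.40 − 9650·1.700) / 1490 = 96.65 mg/L.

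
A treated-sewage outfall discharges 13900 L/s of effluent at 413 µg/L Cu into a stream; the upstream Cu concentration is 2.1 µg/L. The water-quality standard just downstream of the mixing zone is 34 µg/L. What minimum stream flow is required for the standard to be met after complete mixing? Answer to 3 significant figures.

Set C_mix = 34: (Q·2.100 + 13900·413.0) / (Q + 13900) = 34
→ Q = 13900·(413.0 − 34)/(34 − 2.100) = 165100 L/s.

165000 L/s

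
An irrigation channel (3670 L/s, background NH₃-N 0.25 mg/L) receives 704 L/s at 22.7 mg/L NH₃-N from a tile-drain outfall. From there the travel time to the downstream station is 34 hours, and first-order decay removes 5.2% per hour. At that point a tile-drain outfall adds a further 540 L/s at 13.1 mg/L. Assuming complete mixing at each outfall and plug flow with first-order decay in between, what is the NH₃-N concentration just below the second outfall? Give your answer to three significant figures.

2.00 mg/L

Mixed concentration C = ΣQC/ΣQ = (3670·0.2500 + 704.0·22.70) / 4374 = 16900/4374 = 3.863 mg/L; combined flow 4374 L/s.
5.2%/h lost → k = −ln(1 − 0.052) = 0.05340 h⁻¹.
After decay, C = 3.863 × e^(−kt) = 3.863 × 0.1627 = 0.6287 mg/L.
Second outfall: C = (4374·0.6287 + 540.0·13.10)/4914 = 1.999 mg/L.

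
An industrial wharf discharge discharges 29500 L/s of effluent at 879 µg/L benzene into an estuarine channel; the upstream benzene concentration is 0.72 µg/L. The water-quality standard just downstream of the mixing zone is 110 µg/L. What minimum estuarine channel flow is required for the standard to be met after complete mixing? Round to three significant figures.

Set C_mix = 110: (Q·0.7200 + 29500·879.0) / (Q + 29500) = 110
→ Q = 29500·(879.0 − 110)/(110 − 0.7200) = 207600 L/s.

208000 L/s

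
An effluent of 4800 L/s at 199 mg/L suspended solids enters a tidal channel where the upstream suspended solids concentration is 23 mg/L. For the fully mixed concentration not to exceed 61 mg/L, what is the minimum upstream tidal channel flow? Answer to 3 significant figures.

17400 L/s

Set C_mix = 61: (Q·23.00 + 4800·199.0) / (Q + 4800) = 61
→ Q = 4800·(199.0 − 61)/(61 − 23.00) = 17430 L/s.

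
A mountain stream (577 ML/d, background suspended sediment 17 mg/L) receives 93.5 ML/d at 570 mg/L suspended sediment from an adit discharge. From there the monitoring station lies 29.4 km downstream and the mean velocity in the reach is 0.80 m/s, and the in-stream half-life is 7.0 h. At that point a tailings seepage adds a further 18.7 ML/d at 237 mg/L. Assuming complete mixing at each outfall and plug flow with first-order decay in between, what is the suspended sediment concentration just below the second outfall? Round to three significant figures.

After mixing, C = (577.0·17.00 + 93.50·570.0) / 670.5 = 63100/670.5 = 94.11 mg/L; combined flow 670.5 ML/d.
Travel time t = 29.4·1000 / 0.80 = 36750 s = 10.21 h.
Half-life 7.0 h → k = ln 2 / 7.0 = 0.09902 h⁻¹ = 2.377 d⁻¹.
Applying C = C₀e^(−kt): 94.11 × 0.3639 = 34.25 mg/L.
At the second outfall, C = (670.5·34.25 + 18.70·237.0) / (670.5 + 18.70) = 39.75 mg/L.

39.8 mg/L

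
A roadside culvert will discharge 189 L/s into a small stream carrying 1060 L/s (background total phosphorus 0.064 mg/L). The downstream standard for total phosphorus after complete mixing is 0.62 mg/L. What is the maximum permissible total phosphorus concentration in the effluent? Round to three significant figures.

At the limit, (Qr·Cr + Qe·Cₑ)/(Qr + Qe) = 0.62:
Cₑ = (1249·0.62 − 1060·0.06400) / 189.0 = 3.738 mg/L.

3.74 mg/L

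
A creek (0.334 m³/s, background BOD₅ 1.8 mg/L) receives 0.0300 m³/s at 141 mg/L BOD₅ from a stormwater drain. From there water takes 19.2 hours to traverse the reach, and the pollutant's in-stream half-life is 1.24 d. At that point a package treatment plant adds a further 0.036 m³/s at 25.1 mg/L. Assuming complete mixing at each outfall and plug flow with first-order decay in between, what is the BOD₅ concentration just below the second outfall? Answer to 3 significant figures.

Mixed concentration C = ΣQC/ΣQ = (0.3340·1.800 + 0.03000·141.0) / 0.3640 = 4.831/0.3640 = 13.27 mg/L; combined flow 0.3640 m³/s.
Half-life 1.24 d → k = ln 2 / 1.24 = 0.5590 d⁻¹.
First-order decay: C = 13.27·exp(−k·t) = 13.27·0.6394 = 8.487 mg/L.
Second outfall: C = (0.3640·8.487 + 0.03600·25.10)/0.4000 = 9.982 mg/L.

9.98 mg/L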